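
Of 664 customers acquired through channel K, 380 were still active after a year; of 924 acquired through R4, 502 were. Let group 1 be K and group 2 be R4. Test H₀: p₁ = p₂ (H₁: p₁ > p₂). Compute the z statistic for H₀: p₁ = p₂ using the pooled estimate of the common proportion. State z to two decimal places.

z = 1.15

p̂₁ = 380/664 ≈ 0.5723, p̂₂ = 502/924 ≈ 0.5433.
Pooled p̂ = (380+502)/(664+924) = 882/1588 = 0.5554.
SE = √(p̂(1−p̂)(1/n₁+1/n₂)) = √(0.5554·0.4446·0.00258828) = √(0.00063912) = 0.0253.
z = (0.5723 − 0.5433)/0.0253 = 0.0290/0.0253 = 1.15.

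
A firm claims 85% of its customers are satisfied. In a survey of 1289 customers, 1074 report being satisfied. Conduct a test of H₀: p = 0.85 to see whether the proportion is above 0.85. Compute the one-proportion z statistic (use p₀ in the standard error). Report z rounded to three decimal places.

z = -1.689

p̂ = 1074/1289 = 0.833204.
Under H₀, SE = √(0.85·0.15/1289) = √(9.89139e-05) = 0.009946.
z = (0.833204 − 0.85)/0.009946 = -0.016796/0.009946 = -1.689.
p-value = P(Z > -1.689) ≈ 0.9544.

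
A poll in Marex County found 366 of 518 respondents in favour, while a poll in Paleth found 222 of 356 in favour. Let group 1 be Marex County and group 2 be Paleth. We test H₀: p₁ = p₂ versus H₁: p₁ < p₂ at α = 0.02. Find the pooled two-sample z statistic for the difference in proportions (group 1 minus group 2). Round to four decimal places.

p̂₁ = 366/518 ≈ 0.706564, p̂₂ = 222/356 ≈ 0.623596.
Pooled p̂ = (366+222)/(518+356) = 588/874 = 0.672769.
SE = √(p̂(1−p̂)(1/n₁+1/n₂)) = √(0.672769·0.327231·0.00473949) = √(0.0010434) = 0.032302.
z = (0.706564 − 0.623596)/0.032302 = 0.082968/0.032302 = 2.5685.
p-value = P(Z < 2.569) ≈ 0.9949; since p > α = 0.02, fail to reject H₀.

z = 2.5685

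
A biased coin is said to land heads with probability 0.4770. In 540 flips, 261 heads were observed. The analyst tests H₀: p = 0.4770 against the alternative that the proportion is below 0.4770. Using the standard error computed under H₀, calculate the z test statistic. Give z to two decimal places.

z = 0.29

p̂ = 261/540 = 0.4833.
Standard error under H₀: √(0.477×0.523/540) = 0.0215.
z = (0.4833 − 0.477)/0.0215 = 0.0063/0.0215 = 0.29.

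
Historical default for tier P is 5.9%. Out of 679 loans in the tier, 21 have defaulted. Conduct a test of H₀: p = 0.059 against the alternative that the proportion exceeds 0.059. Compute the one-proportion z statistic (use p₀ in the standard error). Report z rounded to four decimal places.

z = -3.1045

p̂ = 21/679 ≈ 0.0309278.
Standard error under H₀: √(0.059×0.941/679) = 0.0090424.
z = (0.0309278 − 0.059)/0.0090424 = -0.0280722/0.0090424 = -3.1045.
p-value = P(Z > -3.104) ≈ 0.9990.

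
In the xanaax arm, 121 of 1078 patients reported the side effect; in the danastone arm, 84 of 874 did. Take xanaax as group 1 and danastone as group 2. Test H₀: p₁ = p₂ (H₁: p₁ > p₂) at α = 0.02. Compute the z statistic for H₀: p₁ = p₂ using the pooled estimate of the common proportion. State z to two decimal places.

p̂₁ = 121/1078 = 0.11224, p̂₂ = 84/874 = 0.09611.
Pooled p̂ = (121+84)/(1078+874) = 205/1952 = 0.10502.
SE = √(0.0939912 × 0.00207181) = 0.01395.
z = (0.11224 − 0.09611)/0.01395 = 0.01613/0.01395 = 1.16.
p-value = P(Z > 1.156) ≈ 0.1238, so at α = 0.02 we fail to reject H₀.

z = 1.16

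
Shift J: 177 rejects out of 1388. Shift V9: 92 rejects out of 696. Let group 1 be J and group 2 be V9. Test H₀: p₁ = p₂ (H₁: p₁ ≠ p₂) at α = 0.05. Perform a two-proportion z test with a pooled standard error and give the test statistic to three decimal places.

p̂₁ = 177/1388 = 0.12752, p̂₂ = 92/696 = 0.13218.
Pooled p̂ = (177+92)/(1388+696) = 269/2084 = 0.12908.
SE = √(p̂(1−p̂)(1/n₁+1/n₂)) = √(0.12908·0.87092·0.00215724) = √(0.000242512) = 0.01557.
z = (0.12752 − 0.13218)/0.01557 = -0.00466/0.01557 = -0.299.
p-value = 2·P(Z > 0.299) ≈ 0.7646; since p > α = 0.05, fail to reject H₀.

z = -0.299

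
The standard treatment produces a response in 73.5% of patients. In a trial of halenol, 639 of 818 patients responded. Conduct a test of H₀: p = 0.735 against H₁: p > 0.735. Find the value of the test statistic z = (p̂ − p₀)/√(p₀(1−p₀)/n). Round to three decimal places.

z = 2.992

p̂ = 639/818 = 0.78117.
SE = √(p₀(1−p₀)/n) = √(0.19478/818) = 0.01543.
z = (0.78117 − 0.735)/0.01543 = 0.04617/0.01543 = 2.992.
p-value = P(Z > 2.992) ≈ 0.0014.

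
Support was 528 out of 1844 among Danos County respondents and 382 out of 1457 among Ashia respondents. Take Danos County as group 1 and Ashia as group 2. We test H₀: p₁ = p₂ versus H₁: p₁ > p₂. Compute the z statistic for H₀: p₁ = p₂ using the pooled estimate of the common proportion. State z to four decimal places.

z = 1.5419

p̂₁ = 528/1844 ≈ 0.286334, p̂₂ = 382/1457 ≈ 0.262183.
Pooled p̂ = (528+382)/(1844+1457) = 910/3301 = 0.275674.
SE = √(p̂(1−p̂)(1/n₁+1/n₂)) = √(0.275674·0.724326·0.00122864) = √(0.000245332) = 0.015663.
z = (0.286334 − 0.262183)/0.015663 = 0.024151/0.015663 = 1.5419.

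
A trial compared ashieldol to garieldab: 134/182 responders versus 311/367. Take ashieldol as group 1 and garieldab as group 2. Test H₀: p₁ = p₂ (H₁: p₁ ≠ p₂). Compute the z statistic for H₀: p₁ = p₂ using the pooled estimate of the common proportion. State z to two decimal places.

z = -3.13

p̂₁ = 134/182 = 0.7363, p̂₂ = 311/367 = 0.8474.
Pooled p̂ = (134+311)/(182+367) = 445/549 = 0.8106.
SE = √(p̂(1−p̂)(1/n₁+1/n₂)) = √(0.8106·0.1894·0.0082193) = √(0.00126207) = 0.0355.
z = (0.7363 − 0.8474)/0.0355 = -0.1111/0.0355 = -3.13.
p-value = 2·P(Z > 3.129) ≈ 0.0018.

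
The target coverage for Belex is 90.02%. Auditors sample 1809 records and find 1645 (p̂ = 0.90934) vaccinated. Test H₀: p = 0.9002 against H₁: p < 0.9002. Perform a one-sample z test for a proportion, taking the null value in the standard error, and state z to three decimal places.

z = 1.297

p̂ = 1645/1809 = 0.909342.
Under H₀, SE = √(0.9002·0.0998/1809) = √(4.96628e-05) = 0.007047.
z = (0.909342 − 0.9002)/0.007047 = 0.009142/0.007047 = 1.297.
p-value = P(Z < 1.297) ≈ 0.9027.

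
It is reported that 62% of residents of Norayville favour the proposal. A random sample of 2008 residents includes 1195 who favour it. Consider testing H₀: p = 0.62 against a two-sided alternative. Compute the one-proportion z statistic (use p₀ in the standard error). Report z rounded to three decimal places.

p̂ = 1195/2008 ≈ 0.59512.
SE = √(p₀(1−p₀)/n) = √(0.2356/2008) = 0.01083.
z = (0.59512 − 0.62)/0.01083 = -0.02488/0.01083 = -2.297.
p-value = 2·P(Z > 2.297) ≈ 0.0216.

z = -2.297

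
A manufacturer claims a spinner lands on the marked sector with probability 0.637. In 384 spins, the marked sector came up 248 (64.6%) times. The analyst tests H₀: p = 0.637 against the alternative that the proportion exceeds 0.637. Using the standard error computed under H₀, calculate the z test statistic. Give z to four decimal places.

z = 0.3600

p̂ = 248/384 = 0.645833.
Under H₀, SE = √(0.637·0.363/384) = √(0.000602164) = 0.024539.
z = (0.645833 − 0.637)/0.024539 = 0.008833/0.024539 = 0.3600.
p-value = P(Z > 0.360) ≈ 0.3594.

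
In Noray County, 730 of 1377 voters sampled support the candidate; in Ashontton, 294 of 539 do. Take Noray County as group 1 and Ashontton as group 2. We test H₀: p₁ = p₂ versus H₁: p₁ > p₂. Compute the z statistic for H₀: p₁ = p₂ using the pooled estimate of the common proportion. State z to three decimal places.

p̂₁ = 730/1377 = 0.53014, p̂₂ = 294/539 = 0.54545.
Pooled p̂ = (730+294)/(1377+539) = 1024/1916 = 0.53445.
SE = √(p̂(1−p̂)(1/n₁+1/n₂)) = √(0.53445·0.46555·0.0025815) = √(0.000642313) = 0.02534.
z = (0.53014 − 0.54545)/0.02534 = -0.01531/0.02534 = -0.604.

z = -0.604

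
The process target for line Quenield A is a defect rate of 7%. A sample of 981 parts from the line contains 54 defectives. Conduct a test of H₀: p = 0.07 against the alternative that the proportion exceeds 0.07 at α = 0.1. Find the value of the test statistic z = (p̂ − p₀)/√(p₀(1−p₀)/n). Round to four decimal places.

p̂ = 54/981 = 0.055046.
Standard error under H₀: √(0.07×0.93/981) = 0.008146.
z = (0.055046 − 0.07)/0.008146 = -0.014954/0.008146 = -1.8357.
p-value = P(Z > -1.836) ≈ 0.9668; since p > α = 0.1, fail to reject H₀.

z = -1.8357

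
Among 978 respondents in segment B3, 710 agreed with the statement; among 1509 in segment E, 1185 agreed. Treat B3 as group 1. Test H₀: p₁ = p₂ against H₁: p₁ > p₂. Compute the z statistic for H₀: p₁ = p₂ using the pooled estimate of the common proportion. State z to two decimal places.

p̂₁ = 710/978 = 0.7260, p̂₂ = 1185/1509 = 0.7853.
Pooled p̂ = (710+1185)/(978+1509) = 1895/2487 = 0.7620.
SE = √(0.181376 × 0.00168519) = 0.0175.
z = (0.7260 − 0.7853)/0.0175 = -0.0593/0.0175 = -3.39.
p-value = P(Z > -3.393) ≈ 0.9997.

z = -3.39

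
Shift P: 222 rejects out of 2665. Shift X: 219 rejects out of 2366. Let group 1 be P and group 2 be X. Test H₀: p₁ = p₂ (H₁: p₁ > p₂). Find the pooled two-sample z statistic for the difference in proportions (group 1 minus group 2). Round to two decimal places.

z = -1.16

p̂₁ = 222/2665 = 0.0833, p̂₂ = 219/2366 = 0.0926.
Pooled p̂ = (222+219)/(2665+2366) = 441/5031 = 0.0877.
SE = √(p̂(1−p̂)(1/n₁+1/n₂)) = √(0.0877·0.9123·0.000797889) = √(6.38095e-05) = 0.0080.
z = (0.0833 − 0.0926)/0.0080 = -0.0093/0.0080 = -1.16.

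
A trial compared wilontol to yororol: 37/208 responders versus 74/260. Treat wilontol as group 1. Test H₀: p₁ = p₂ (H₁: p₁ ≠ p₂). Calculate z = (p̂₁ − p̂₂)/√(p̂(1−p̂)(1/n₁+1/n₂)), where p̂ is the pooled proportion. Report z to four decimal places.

p̂₁ = 37/208 ≈ 0.177885, p̂₂ = 74/260 ≈ 0.284615.
Pooled p̂ = (37+74)/(208+260) = 111/468 = 0.237179.
SE = √(p̂(1−p̂)(1/n₁+1/n₂)) = √(0.237179·0.762821·0.00865385) = √(0.0015657) = 0.039569.
z = (0.177885 − 0.284615)/0.039569 = -0.106730/0.039569 = -2.6973.
Two-sided p-value ≈ 2·Φ(−2.697) = 0.0070.

z = -2.6973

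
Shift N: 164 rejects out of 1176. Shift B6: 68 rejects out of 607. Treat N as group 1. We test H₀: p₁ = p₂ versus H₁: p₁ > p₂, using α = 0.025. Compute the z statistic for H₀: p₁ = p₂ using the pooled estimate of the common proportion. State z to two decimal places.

p̂₁ = 164/1176 = 0.13946, p̂₂ = 68/607 = 0.11203.
Pooled p̂ = (164+68)/(1176+607) = 232/1783 = 0.13012.
SE = √(p̂(1−p̂)(1/n₁+1/n₂)) = √(0.13012·0.86988·0.00249779) = √(0.000282717) = 0.01681.
z = (0.13946 − 0.11203)/0.01681 = 0.02743/0.01681 = 1.63.
p-value = P(Z > 1.631) ≈ 0.0514. With α = 0.025, fail to reject H₀.

z = 1.63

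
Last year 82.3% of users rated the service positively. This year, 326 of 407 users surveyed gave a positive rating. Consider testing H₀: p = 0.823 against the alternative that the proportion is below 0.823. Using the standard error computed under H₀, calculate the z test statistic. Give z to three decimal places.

p̂ = 326/407 = 0.80098.
Standard error under H₀: √(0.823×0.177/407) = 0.01892.
z = (0.80098 − 0.823)/0.01892 = -0.02202/0.01892 = -1.164.

z = -1.164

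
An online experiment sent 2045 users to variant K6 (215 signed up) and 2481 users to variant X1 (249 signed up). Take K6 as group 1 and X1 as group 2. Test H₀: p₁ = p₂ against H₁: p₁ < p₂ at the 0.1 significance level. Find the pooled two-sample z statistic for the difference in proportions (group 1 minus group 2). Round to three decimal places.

z = 0.527

p̂₁ = 215/2045 ≈ 0.105134, p̂₂ = 249/2481 ≈ 0.100363.
Pooled p̂ = (215+249)/(2045+2481) = 464/4526 = 0.102519.
SE = √(p̂(1−p̂)(1/n₁+1/n₂)) = √(0.102519·0.897481·0.000892061) = √(8.20773e-05) = 0.009060.
z = (0.105134 − 0.100363)/0.009060 = 0.004771/0.009060 = 0.527.
p-value = P(Z < 0.527) ≈ 0.7008; since p > α = 0.1, fail to reject H₀.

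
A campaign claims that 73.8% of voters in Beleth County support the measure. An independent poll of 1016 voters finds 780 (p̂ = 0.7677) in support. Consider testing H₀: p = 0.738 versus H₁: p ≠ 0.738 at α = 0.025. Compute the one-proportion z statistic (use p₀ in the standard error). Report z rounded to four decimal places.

p̂ = 780/1016 = 0.7677165.
Standard error under H₀: √(0.738×0.262/1016) = 0.0137953.
z = (0.7677165 − 0.738)/0.0137953 = 0.0297165/0.0137953 = 2.1541.
Two-sided p-value ≈ 2·Φ(−2.154) = 0.0312. With α = 0.025, fail to reject H₀.

z = 2.1541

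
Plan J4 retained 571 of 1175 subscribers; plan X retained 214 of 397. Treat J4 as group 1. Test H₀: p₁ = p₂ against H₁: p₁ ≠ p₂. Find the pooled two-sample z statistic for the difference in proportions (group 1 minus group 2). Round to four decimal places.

p̂₁ = 571/1175 = 0.485957, p̂₂ = 214/397 = 0.539043.
Pooled p̂ = (571+214)/(1175+397) = 785/1572 = 0.499364.
SE = √(p̂(1−p̂)(1/n₁+1/n₂)) = √(0.499364·0.500636·0.00336996) = √(0.000842488) = 0.029026.
z = (0.485957 − 0.539043)/0.029026 = -0.053086/0.029026 = -1.8289.
p-value = 2·P(Z > 1.829) ≈ 0.0674.

z = -1.8289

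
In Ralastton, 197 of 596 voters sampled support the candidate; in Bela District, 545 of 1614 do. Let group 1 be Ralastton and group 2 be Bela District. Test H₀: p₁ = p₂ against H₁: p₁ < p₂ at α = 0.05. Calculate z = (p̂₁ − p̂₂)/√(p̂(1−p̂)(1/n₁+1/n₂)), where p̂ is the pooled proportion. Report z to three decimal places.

p̂₁ = 197/596 = 0.33054, p̂₂ = 545/1614 = 0.33767.
Pooled p̂ = (197+545)/(596+1614) = 742/2210 = 0.33575.
SE = √(p̂(1−p̂)(1/n₁+1/n₂)) = √(0.33575·0.66425·0.00229743) = √(0.000512375) = 0.02264.
z = (0.33054 − 0.33767)/0.02264 = -0.00713/0.02264 = -0.315.
p-value = P(Z < -0.315) ≈ 0.3763. With α = 0.05, fail to reject H₀.

z = -0.315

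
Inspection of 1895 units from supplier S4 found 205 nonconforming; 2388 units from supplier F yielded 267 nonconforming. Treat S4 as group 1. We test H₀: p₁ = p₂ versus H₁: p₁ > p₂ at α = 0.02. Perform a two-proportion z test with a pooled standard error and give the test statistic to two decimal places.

z = -0.38

p̂₁ = 205/1895 = 0.1082, p̂₂ = 267/2388 = 0.1118.
Pooled p̂ = (205+267)/(1895+2388) = 472/4283 = 0.1102.
SE = √(p̂(1−p̂)(1/n₁+1/n₂)) = √(0.1102·0.8898·0.000946465) = √(9.28088e-05) = 0.0096.
z = (0.1082 − 0.1118)/0.0096 = -0.0036/0.0096 = -0.38.
p-value = P(Z > -0.377) ≈ 0.6468, so at α = 0.02 we fail to reject H₀.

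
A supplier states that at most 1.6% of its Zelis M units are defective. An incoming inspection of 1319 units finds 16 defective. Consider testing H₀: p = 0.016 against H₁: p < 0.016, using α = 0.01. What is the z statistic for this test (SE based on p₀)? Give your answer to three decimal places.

p̂ = 16/1319 = 0.012130.
Standard error under H₀: √(0.016×0.984/1319) = 0.003455.
z = (0.012130 − 0.016)/0.003455 = -0.003870/0.003455 = -1.120.
p-value = P(Z < -1.120) ≈ 0.1313, so at α = 0.01 we fail to reject H₀.

z = -1.120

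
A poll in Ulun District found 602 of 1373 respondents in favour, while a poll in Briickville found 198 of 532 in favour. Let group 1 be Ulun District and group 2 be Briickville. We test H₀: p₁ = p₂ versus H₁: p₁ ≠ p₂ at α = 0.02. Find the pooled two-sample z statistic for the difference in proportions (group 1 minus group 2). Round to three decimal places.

z = 2.629

p̂₁ = 602/1373 = 0.43846, p̂₂ = 198/532 = 0.37218.
Pooled p̂ = (602+198)/(1373+532) = 800/1905 = 0.41995.
SE = √(p̂(1−p̂)(1/n₁+1/n₂)) = √(0.41995·0.58005·0.00260803) = √(0.000635295) = 0.02521.
z = (0.43846 − 0.37218)/0.02521 = 0.06628/0.02521 = 2.629.
p-value = 2·P(Z > 2.629) ≈ 0.0086; since p < α = 0.02, reject H₀.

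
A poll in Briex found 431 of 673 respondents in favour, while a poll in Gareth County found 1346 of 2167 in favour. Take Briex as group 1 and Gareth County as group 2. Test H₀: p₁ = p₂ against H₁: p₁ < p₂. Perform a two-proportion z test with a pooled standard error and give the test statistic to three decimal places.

z = 0.903

p̂₁ = 431/673 ≈ 0.64042, p̂₂ = 1346/2167 ≈ 0.62114.
Pooled p̂ = (431+1346)/(673+2167) = 1777/2840 = 0.62570.
SE = √(0.234198 × 0.00194735) = 0.02136.
z = (0.64042 − 0.62114)/0.02136 = 0.01928/0.02136 = 0.903.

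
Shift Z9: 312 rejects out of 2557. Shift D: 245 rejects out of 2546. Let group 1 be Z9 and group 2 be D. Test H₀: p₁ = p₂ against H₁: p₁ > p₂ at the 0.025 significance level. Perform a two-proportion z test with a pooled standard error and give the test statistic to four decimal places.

p̂₁ = 312/2557 ≈ 0.1220180, p̂₂ = 245/2546 ≈ 0.0962294.
Pooled p̂ = (312+245)/(2557+2546) = 557/5103 = 0.1091515.
SE = √(p̂(1−p̂)(1/n₁+1/n₂)) = √(0.1091515·0.8908485·0.000783856) = √(7.62202e-05) = 0.0087304.
z = (0.1220180 − 0.0962294)/0.0087304 = 0.0257886/0.0087304 = 2.9539.
p-value = P(Z > 2.954) ≈ 0.0016, so at α = 0.025 we reject H₀.

z = 2.9539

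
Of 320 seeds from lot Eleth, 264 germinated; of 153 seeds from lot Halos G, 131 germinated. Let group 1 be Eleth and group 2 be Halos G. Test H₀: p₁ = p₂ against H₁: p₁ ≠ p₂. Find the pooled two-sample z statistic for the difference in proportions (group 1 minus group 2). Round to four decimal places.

p̂₁ = 264/320 = 0.825000, p̂₂ = 131/153 = 0.856209.
Pooled p̂ = (264+131)/(320+153) = 395/473 = 0.835095.
SE = √(p̂(1−p̂)(1/n₁+1/n₂)) = √(0.835095·0.164905·0.00966095) = √(0.00133042) = 0.036475.
z = (0.825000 − 0.856209)/0.036475 = -0.031209/0.036475 = -0.8556.
p-value = 2·P(Z > 0.856) ≈ 0.3922.

z = -0.8556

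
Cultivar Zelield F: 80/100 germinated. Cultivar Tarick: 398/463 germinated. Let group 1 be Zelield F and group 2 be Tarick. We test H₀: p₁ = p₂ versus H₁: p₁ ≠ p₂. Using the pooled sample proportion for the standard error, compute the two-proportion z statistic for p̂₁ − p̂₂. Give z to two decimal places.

z = -1.51

p̂₁ = 80/100 ≈ 0.8000, p̂₂ = 398/463 ≈ 0.8596.
Pooled p̂ = (80+398)/(100+463) = 478/563 = 0.8490.
SE = √(0.128183 × 0.0121598) = 0.0395.
z = (0.8000 − 0.8596)/0.0395 = -0.0596/0.0395 = -1.51.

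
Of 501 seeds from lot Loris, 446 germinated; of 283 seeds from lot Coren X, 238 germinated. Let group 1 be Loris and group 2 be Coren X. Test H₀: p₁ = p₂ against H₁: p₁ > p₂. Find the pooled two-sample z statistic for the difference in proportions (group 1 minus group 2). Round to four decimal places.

z = 1.9846

p̂₁ = 446/501 ≈ 0.890220, p̂₂ = 238/283 ≈ 0.840989.
Pooled p̂ = (446+238)/(501+283) = 684/784 = 0.872449.
SE = √(0.111282 × 0.00552958) = 0.024806.
z = (0.890220 − 0.840989)/0.024806 = 0.049231/0.024806 = 1.9846.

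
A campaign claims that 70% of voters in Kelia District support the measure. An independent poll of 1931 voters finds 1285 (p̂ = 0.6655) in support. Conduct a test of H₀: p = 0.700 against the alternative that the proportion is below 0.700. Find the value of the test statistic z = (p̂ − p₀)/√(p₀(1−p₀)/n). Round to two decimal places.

p̂ = 1285/1931 ≈ 0.66546.
Standard error under H₀: √(0.7×0.3/1931) = 0.01043.
z = (0.66546 − 0.7)/0.01043 = -0.03454/0.01043 = -3.31.
p-value = P(Z < -3.312) ≈ 0.0005.

z = -3.31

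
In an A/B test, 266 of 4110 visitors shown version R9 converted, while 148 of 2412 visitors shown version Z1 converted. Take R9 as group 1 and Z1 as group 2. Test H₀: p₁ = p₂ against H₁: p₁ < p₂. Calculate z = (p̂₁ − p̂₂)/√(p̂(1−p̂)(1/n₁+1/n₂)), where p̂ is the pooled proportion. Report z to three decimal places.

p̂₁ = 266/4110 ≈ 0.064720, p̂₂ = 148/2412 ≈ 0.061360.
Pooled p̂ = (266+148)/(4110+2412) = 414/6522 = 0.063477.
SE = √(0.0594481 × 0.000657903) = 0.006254.
z = (0.064720 − 0.061360)/0.006254 = 0.003360/0.006254 = 0.537.

z = 0.537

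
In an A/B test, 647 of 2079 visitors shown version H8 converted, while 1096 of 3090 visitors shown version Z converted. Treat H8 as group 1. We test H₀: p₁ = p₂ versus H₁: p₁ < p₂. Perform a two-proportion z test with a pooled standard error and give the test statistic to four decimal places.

p̂₁ = 647/2079 ≈ 0.3112073, p̂₂ = 1096/3090 ≈ 0.3546926.
Pooled p̂ = (647+1096)/(2079+3090) = 1743/5169 = 0.3372026.
SE = √(p̂(1−p̂)(1/n₁+1/n₂)) = √(0.3372026·0.6627974·0.000804625) = √(0.000179831) = 0.0134101.
z = (0.3112073 − 0.3546926)/0.0134101 = -0.0434853/0.0134101 = -3.2427.
p-value = P(Z < -3.243) ≈ 0.0006.

z = -3.2427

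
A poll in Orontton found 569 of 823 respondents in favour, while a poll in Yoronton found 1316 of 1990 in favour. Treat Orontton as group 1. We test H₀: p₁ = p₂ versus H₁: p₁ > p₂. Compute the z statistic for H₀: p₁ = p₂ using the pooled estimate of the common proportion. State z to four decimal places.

p̂₁ = 569/823 ≈ 0.691373, p̂₂ = 1316/1990 ≈ 0.661307.
Pooled p̂ = (569+1316)/(823+1990) = 1885/2813 = 0.670103.
SE = √(p̂(1−p̂)(1/n₁+1/n₂)) = √(0.670103·0.329897·0.00171758) = √(0.000379697) = 0.019486.
z = (0.691373 − 0.661307)/0.019486 = 0.030066/0.019486 = 1.5430.
p-value = P(Z > 1.543) ≈ 0.0614.

z = 1.5430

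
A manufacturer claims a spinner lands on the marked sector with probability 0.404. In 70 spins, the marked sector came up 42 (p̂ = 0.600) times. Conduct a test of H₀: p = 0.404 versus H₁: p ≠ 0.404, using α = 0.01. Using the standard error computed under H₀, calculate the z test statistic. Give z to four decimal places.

z = 3.3419

p̂ = 42/70 = 0.600000.
Under H₀, SE = √(0.404·0.596/70) = √(0.00343977) = 0.058650.
z = (0.600000 − 0.404)/0.058650 = 0.196000/0.058650 = 3.3419.
p-value = 2·P(Z > 3.342) ≈ 0.0008; since p < α = 0.01, reject H₀.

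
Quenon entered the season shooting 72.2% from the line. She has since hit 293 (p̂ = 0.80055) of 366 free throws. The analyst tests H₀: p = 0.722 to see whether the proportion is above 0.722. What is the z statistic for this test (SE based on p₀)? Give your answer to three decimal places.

z = 3.354

p̂ = 293/366 = 0.80055.
Standard error under H₀: √(0.722×0.278/366) = 0.02342.
z = (0.80055 − 0.722)/0.02342 = 0.07855/0.02342 = 3.354.
p-value = P(Z > 3.354) ≈ 0.0004.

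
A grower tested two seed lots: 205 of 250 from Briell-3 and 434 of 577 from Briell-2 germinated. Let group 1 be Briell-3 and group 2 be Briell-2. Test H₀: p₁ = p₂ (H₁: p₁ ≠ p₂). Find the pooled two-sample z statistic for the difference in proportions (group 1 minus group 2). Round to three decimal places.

z = 2.138

p̂₁ = 205/250 ≈ 0.82000, p̂₂ = 434/577 ≈ 0.75217.
Pooled p̂ = (205+434)/(250+577) = 639/827 = 0.77267.
SE = √(0.17565 × 0.0057331) = 0.03173.
z = (0.82000 − 0.75217)/0.03173 = 0.06783/0.03173 = 2.138.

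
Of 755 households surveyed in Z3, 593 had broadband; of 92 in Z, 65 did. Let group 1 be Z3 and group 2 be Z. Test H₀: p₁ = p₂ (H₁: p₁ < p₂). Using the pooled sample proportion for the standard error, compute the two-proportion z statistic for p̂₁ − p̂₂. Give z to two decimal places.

z = 1.72

p̂₁ = 593/755 ≈ 0.7854, p̂₂ = 65/92 ≈ 0.7065.
Pooled p̂ = (593+65)/(755+92) = 658/847 = 0.7769.
SE = √(p̂(1−p̂)(1/n₁+1/n₂)) = √(0.7769·0.2231·0.0121941) = √(0.00211383) = 0.0460.
z = (0.7854 − 0.7065)/0.0460 = 0.0789/0.0460 = 1.72.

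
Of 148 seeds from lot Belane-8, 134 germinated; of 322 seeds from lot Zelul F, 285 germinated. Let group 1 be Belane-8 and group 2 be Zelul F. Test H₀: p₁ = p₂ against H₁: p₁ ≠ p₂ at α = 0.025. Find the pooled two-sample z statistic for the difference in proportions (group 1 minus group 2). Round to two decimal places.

z = 0.66

p̂₁ = 134/148 = 0.9054, p̂₂ = 285/322 = 0.8851.
Pooled p̂ = (134+285)/(148+322) = 419/470 = 0.8915.
SE = √(0.0967361 × 0.00986235) = 0.0309.
z = (0.9054 − 0.8851)/0.0309 = 0.0203/0.0309 = 0.66.
p-value = 2·P(Z > 0.658) ≈ 0.5108, so at α = 0.025 we fail to reject H₀.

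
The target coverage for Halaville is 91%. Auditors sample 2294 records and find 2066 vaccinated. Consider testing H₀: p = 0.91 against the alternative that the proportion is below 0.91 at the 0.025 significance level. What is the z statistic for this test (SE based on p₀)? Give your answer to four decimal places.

p̂ = 2066/2294 = 0.900610.
SE = √(p₀(1−p₀)/n) = √(0.0819/2294) = 0.005975.
z = (0.900610 − 0.91)/0.005975 = -0.009390/0.005975 = -1.5715.
p-value = P(Z < -1.571) ≈ 0.0580. With α = 0.025, fail to reject H₀.

z = -1.5715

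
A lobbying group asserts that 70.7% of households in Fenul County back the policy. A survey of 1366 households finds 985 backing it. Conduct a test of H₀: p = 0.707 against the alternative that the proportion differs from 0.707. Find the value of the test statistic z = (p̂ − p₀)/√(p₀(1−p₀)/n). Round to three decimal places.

p̂ = 985/1366 ≈ 0.72108.
SE = √(p₀(1−p₀)/n) = √(0.20715/1366) = 0.01231.
z = (0.72108 − 0.707)/0.01231 = 0.01408/0.01231 = 1.144.
p-value = 2·P(Z > 1.144) ≈ 0.2528.

z = 1.144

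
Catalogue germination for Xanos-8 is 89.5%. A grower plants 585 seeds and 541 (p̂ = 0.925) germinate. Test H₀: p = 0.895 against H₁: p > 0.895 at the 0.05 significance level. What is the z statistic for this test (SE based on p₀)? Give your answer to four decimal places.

p̂ = 541/585 = 0.9247863.
Standard error under H₀: √(0.895×0.105/585) = 0.0126744.
z = (0.9247863 − 0.895)/0.0126744 = 0.0297863/0.0126744 = 2.3501.
p-value = P(Z > 2.350) ≈ 0.0094. With α = 0.05, reject H₀.

z = 2.3501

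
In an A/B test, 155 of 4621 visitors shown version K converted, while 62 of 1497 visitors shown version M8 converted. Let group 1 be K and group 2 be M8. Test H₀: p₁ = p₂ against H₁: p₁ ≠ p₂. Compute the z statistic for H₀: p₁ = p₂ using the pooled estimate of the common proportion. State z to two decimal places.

p̂₁ = 155/4621 = 0.03354, p̂₂ = 62/1497 = 0.04142.
Pooled p̂ = (155+62)/(4621+1497) = 217/6118 = 0.03547.
SE = √(0.034211 × 0.000884406) = 0.00550.
z = (0.03354 − 0.04142)/0.00550 = -0.00788/0.00550 = -1.43.
Two-sided p-value ≈ 2·Φ(−1.431) = 0.1523.

z = -1.43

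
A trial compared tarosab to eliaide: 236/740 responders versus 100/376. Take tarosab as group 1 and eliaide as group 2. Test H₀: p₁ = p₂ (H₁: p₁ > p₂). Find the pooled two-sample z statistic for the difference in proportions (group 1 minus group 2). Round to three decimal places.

p̂₁ = 236/740 = 0.31892, p̂₂ = 100/376 = 0.26596.
Pooled p̂ = (236+100)/(740+376) = 336/1116 = 0.30108.
SE = √(p̂(1−p̂)(1/n₁+1/n₂)) = √(0.30108·0.69892·0.00401093) = √(0.000844015) = 0.02905.
z = (0.31892 − 0.26596)/0.02905 = 0.05296/0.02905 = 1.823.

z = 1.823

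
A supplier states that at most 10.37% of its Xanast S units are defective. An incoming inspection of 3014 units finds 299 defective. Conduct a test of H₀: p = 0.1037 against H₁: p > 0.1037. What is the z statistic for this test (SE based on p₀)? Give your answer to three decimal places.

z = -0.810

p̂ = 299/3014 ≈ 0.099204.
SE = √(p₀(1−p₀)/n) = √(0.092946/3014) = 0.005553.
z = (0.099204 − 0.1037)/0.005553 = -0.004496/0.005553 = -0.810.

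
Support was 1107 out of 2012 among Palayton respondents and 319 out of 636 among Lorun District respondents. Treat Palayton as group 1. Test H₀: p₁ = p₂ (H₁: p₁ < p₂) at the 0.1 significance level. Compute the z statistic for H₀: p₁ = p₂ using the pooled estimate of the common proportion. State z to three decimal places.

z = 2.144

p̂₁ = 1107/2012 ≈ 0.55020, p̂₂ = 319/636 ≈ 0.50157.
Pooled p̂ = (1107+319)/(2012+636) = 1426/2648 = 0.53852.
SE = √(p̂(1−p̂)(1/n₁+1/n₂)) = √(0.53852·0.46148·0.00206934) = √(0.000514266) = 0.02268.
z = (0.55020 − 0.50157)/0.02268 = 0.04863/0.02268 = 2.144.
p-value = P(Z < 2.144) ≈ 0.9840. With α = 0.1, fail to reject H₀.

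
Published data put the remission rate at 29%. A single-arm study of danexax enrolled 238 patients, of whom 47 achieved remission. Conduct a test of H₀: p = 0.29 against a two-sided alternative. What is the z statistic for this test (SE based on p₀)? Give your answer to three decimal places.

z = -3.146

p̂ = 47/238 ≈ 0.19748.
Under H₀, SE = √(0.29·0.71/238) = √(0.000865126) = 0.02941.
z = (0.19748 − 0.29)/0.02941 = -0.09252/0.02941 = -3.146.
p-value = 2·P(Z > 3.146) ≈ 0.0017.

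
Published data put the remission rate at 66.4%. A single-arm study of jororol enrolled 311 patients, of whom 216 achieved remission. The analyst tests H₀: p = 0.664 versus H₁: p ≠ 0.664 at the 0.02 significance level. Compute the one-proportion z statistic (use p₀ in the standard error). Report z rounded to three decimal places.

z = 1.140

p̂ = 216/311 ≈ 0.69453.
Under H₀, SE = √(0.664·0.336/311) = √(0.000717376) = 0.02678.
z = (0.69453 − 0.664)/0.02678 = 0.03053/0.02678 = 1.140.
p-value = 2·P(Z > 1.140) ≈ 0.2543, so at α = 0.02 we fail to reject H₀.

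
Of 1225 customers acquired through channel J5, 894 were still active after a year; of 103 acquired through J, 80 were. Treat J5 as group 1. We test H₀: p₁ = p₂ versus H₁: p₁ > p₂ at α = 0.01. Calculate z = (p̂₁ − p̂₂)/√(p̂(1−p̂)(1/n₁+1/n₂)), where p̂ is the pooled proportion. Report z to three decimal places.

p̂₁ = 894/1225 = 0.72980, p̂₂ = 80/103 = 0.77670.
Pooled p̂ = (894+80)/(1225+103) = 974/1328 = 0.73343.
SE = √(0.195509 × 0.0105251) = 0.04536.
z = (0.72980 − 0.77670)/0.04536 = -0.04690/0.04536 = -1.034.
p-value = P(Z > -1.034) ≈ 0.8494; since p > α = 0.01, fail to reject H₀.

z = -1.034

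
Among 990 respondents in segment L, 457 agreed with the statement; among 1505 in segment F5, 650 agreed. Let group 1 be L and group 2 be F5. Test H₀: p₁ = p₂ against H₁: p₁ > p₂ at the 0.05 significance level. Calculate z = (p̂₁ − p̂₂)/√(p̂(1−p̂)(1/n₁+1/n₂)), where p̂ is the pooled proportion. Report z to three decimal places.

z = 1.462

p̂₁ = 457/990 ≈ 0.46162, p̂₂ = 650/1505 ≈ 0.43189.
Pooled p̂ = (457+650)/(990+1505) = 1107/2495 = 0.44369.
SE = √(0.246829 × 0.00167455) = 0.02033.
z = (0.46162 − 0.43189)/0.02033 = 0.02973/0.02033 = 1.462.
p-value = P(Z > 1.462) ≈ 0.0719, so at α = 0.05 we fail to reject H₀.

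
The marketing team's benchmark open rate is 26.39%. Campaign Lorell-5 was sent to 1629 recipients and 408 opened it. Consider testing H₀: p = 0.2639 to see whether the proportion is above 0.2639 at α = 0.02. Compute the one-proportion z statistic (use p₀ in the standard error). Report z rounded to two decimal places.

p̂ = 408/1629 ≈ 0.2505.
SE = √(p₀(1−p₀)/n) = √(0.19426/1629) = 0.0109.
z = (0.2505 − 0.2639)/0.0109 = -0.0134/0.0109 = -1.23.
p-value = P(Z > -1.231) ≈ 0.8908. With α = 0.02, fail to reject H₀.

z = -1.23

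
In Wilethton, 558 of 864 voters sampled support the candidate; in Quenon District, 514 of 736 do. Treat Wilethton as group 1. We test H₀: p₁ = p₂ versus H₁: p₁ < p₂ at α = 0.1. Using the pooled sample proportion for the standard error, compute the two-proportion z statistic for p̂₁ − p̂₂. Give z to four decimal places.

p̂₁ = 558/864 = 0.6458333, p̂₂ = 514/736 = 0.6983696.
Pooled p̂ = (558+514)/(864+736) = 1072/1600 = 0.6700000.
SE = √(0.2211 × 0.0025161) = 0.0235862.
z = (0.6458333 − 0.6983696)/0.0235862 = -0.0525363/0.0235862 = -2.2274.
p-value = P(Z < -2.227) ≈ 0.0130. With α = 0.1, reject H₀.

z = -2.2274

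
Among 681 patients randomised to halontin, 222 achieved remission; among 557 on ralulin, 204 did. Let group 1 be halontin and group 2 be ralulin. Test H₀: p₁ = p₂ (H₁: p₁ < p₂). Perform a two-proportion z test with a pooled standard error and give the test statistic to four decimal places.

p̂₁ = 222/681 = 0.325991, p̂₂ = 204/557 = 0.366248.
Pooled p̂ = (222+204)/(681+557) = 426/1238 = 0.344103.
SE = √(0.225696 × 0.00326376) = 0.027141.
z = (0.325991 − 0.366248)/0.027141 = -0.040257/0.027141 = -1.4833.

z = -1.4833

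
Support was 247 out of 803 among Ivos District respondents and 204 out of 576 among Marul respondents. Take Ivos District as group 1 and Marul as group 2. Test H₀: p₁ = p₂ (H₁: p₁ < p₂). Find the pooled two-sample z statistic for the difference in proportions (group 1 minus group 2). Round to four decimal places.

p̂₁ = 247/803 = 0.307597, p̂₂ = 204/576 = 0.354167.
Pooled p̂ = (247+204)/(803+576) = 451/1379 = 0.327049.
SE = √(p̂(1−p̂)(1/n₁+1/n₂)) = √(0.327049·0.672951·0.00298144) = √(0.000656179) = 0.025616.
z = (0.307597 − 0.354167)/0.025616 = -0.046570/0.025616 = -1.8180.
p-value = P(Z < -1.818) ≈ 0.0345.

z = -1.8180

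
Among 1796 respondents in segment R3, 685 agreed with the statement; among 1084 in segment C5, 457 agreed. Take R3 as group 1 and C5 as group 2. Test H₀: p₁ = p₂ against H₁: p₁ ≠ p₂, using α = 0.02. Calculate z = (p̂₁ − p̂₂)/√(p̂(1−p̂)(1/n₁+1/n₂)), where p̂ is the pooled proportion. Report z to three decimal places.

z = -2.136

p̂₁ = 685/1796 = 0.381403, p̂₂ = 457/1084 = 0.421587.
Pooled p̂ = (685+457)/(1796+1084) = 1142/2880 = 0.396528.
SE = √(0.239293 × 0.0014793) = 0.018815.
z = (0.381403 − 0.421587)/0.018815 = -0.040184/0.018815 = -2.136.
p-value = 2·P(Z > 2.136) ≈ 0.0327, so at α = 0.02 we fail to reject H₀.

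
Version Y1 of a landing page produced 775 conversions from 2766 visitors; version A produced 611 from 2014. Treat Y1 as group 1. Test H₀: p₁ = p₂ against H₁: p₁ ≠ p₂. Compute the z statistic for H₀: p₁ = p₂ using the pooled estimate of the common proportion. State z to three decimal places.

z = -1.745

p̂₁ = 775/2766 = 0.28019, p̂₂ = 611/2014 = 0.30338.
Pooled p̂ = (775+611)/(2766+2014) = 1386/4780 = 0.28996.
SE = √(0.205882 × 0.000858057) = 0.01329.
z = (0.28019 − 0.30338)/0.01329 = -0.02319/0.01329 = -1.745.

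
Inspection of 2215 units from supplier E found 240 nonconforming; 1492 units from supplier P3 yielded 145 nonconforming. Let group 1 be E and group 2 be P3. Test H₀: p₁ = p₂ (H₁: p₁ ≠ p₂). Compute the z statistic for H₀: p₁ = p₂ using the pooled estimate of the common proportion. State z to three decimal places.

p̂₁ = 240/2215 = 0.10835, p̂₂ = 145/1492 = 0.09718.
Pooled p̂ = (240+145)/(2215+1492) = 385/3707 = 0.10386.
SE = √(p̂(1−p̂)(1/n₁+1/n₂)) = √(0.10386·0.89614·0.00112171) = √(0.000104399) = 0.01022.
z = (0.10835 − 0.09718)/0.01022 = 0.01117/0.01022 = 1.093.

z = 1.093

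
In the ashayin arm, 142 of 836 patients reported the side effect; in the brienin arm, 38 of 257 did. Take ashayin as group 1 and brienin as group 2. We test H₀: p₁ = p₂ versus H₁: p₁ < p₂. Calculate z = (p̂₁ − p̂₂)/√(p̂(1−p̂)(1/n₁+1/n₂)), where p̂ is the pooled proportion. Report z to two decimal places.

z = 0.83

p̂₁ = 142/836 = 0.1699, p̂₂ = 38/257 = 0.1479.
Pooled p̂ = (142+38)/(836+257) = 180/1093 = 0.1647.
SE = √(p̂(1−p̂)(1/n₁+1/n₂)) = √(0.1647·0.8353·0.00508722) = √(0.000699816) = 0.0265.
z = (0.1699 − 0.1479)/0.0265 = 0.0220/0.0265 = 0.83.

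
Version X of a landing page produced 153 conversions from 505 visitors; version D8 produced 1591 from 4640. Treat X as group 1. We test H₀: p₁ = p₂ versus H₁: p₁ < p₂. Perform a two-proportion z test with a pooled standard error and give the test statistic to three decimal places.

p̂₁ = 153/505 = 0.30297, p̂₂ = 1591/4640 = 0.34289.
Pooled p̂ = (153+1591)/(505+4640) = 1744/5145 = 0.33897.
SE = √(0.224069 × 0.00219572) = 0.02218.
z = (0.30297 − 0.34289)/0.02218 = -0.03992/0.02218 = -1.800.

z = -1.800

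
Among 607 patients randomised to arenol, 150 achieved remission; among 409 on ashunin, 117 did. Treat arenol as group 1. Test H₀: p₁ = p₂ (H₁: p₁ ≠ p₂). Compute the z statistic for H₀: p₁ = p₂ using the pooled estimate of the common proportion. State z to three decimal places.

p̂₁ = 150/607 ≈ 0.24712, p̂₂ = 117/409 ≈ 0.28606.
Pooled p̂ = (150+117)/(607+409) = 267/1016 = 0.26280.
SE = √(p̂(1−p̂)(1/n₁+1/n₂)) = √(0.26280·0.73720·0.00409243) = √(0.000792843) = 0.02816.
z = (0.24712 − 0.28606)/0.02816 = -0.03894/0.02816 = -1.383.
p-value = 2·P(Z > 1.383) ≈ 0.1666.

z = -1.383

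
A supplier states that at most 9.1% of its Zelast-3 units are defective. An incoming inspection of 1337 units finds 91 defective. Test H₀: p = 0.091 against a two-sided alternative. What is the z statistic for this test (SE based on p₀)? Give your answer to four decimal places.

p̂ = 91/1337 ≈ 0.0680628.
Standard error under H₀: √(0.091×0.909/1337) = 0.0078657.
z = (0.0680628 − 0.091)/0.0078657 = -0.0229372/0.0078657 = -2.9161.

z = -2.9161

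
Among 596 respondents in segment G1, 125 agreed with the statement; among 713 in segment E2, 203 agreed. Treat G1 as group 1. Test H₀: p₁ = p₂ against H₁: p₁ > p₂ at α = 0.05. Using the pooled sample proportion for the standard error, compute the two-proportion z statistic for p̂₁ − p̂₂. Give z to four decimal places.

z = -3.1176

p̂₁ = 125/596 ≈ 0.2097315, p̂₂ = 203/713 ≈ 0.2847125.
Pooled p̂ = (125+203)/(596+713) = 328/1309 = 0.2505730.
SE = √(0.187786 × 0.00308038) = 0.0240510.
z = (0.2097315 − 0.2847125)/0.0240510 = -0.0749810/0.0240510 = -3.1176.
p-value = P(Z > -3.118) ≈ 0.9991, so at α = 0.05 we fail to reject H₀.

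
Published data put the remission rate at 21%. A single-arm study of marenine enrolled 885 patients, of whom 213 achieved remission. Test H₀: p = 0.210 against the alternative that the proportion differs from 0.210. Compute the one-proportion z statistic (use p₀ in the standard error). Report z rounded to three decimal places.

p̂ = 213/885 = 0.24068.
Standard error under H₀: √(0.21×0.79/885) = 0.01369.
z = (0.24068 − 0.21)/0.01369 = 0.03068/0.01369 = 2.241.

z = 2.241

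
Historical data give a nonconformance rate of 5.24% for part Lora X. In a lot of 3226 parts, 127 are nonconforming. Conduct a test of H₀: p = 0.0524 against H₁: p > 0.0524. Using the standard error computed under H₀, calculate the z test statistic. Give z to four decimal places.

z = -3.3218

p̂ = 127/3226 = 0.0393676.
SE = √(p₀(1−p₀)/n) = √(0.049654/3226) = 0.0039233.
z = (0.0393676 − 0.0524)/0.0039233 = -0.0130324/0.0039233 = -3.3218.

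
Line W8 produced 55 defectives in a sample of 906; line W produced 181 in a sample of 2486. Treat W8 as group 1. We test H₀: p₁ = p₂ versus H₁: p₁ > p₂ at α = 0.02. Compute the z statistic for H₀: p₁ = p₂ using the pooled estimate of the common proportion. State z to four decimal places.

z = -1.2256

p̂₁ = 55/906 ≈ 0.060706, p̂₂ = 181/2486 ≈ 0.072808.
Pooled p̂ = (55+181)/(906+2486) = 236/3392 = 0.069575.
SE = √(0.0647347 × 0.00150601) = 0.009874.
z = (0.060706 − 0.072808)/0.009874 = -0.012102/0.009874 = -1.2256.
p-value = P(Z > -1.226) ≈ 0.8898; since p > α = 0.02, fail to reject H₀.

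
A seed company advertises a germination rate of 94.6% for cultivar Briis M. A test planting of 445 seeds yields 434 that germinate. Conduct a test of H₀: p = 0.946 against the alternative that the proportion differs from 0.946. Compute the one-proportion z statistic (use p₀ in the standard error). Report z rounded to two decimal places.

p̂ = 434/445 = 0.97528.
Under H₀, SE = √(0.946·0.054/445) = √(0.000114796) = 0.01071.
z = (0.97528 − 0.946)/0.01071 = 0.02928/0.01071 = 2.73.

z = 2.73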